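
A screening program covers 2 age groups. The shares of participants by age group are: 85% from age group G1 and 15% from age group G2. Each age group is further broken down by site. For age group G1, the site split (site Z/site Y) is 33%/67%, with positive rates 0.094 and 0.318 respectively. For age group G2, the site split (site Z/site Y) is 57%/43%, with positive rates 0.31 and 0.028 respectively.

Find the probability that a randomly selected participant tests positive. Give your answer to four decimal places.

0.2358

P(T|G1) = 0.33·0.094 + 0.67·0.318 = 0.03102 + 0.21306 = 0.24408
P(T|G2) = 0.57·0.31 + 0.43·0.028 = 0.1767 + 0.01204 = 0.18874
Then overall,
P(T) = 0.85·0.24408 + 0.15·0.18874
      = 0.207468 + 0.028311 = 0.235779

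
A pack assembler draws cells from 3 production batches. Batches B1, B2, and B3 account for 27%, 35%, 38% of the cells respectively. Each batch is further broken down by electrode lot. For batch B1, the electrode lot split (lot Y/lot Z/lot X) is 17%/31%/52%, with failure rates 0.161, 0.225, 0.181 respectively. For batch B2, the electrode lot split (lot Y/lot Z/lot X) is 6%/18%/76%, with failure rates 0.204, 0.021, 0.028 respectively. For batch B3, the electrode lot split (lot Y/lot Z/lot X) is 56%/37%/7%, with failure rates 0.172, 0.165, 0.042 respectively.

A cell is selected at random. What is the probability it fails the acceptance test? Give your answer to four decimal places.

P(F|B1) = 0.17·0.161 + 0.31·0.225 + 0.52·0.181 = 0.02737 + 0.06975 + 0.09412 = 0.19124
P(F|B2) = 0.06·0.204 + 0.18·0.021 + 0.76·0.028 = 0.01224 + 0.00378 + 0.02128 = 0.0373
P(F|B3) = 0.56·0.172 + 0.37·0.165 + 0.07·0.042 = 0.09632 + 0.06105 + 0.00294 = 0.16031
Then overall,
P(F) = 0.27·0.19124 + 0.35·0.0373 + 0.38·0.16031
      = 0.0516348 + 0.013055 + 0.0609178 = 0.1256076

P(F) ≈ 0.1256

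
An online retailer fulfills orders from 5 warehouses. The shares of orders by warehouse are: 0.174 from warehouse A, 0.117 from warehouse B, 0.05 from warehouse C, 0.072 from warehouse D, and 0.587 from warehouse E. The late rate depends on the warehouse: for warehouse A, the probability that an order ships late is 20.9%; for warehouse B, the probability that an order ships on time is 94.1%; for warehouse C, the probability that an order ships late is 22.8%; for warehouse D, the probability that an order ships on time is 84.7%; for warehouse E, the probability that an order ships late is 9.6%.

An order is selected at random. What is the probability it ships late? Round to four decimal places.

P(L|B) = 1 − 0.941 = 0.059.
P(L|D) = 1 − 0.847 = 0.153.
P(L) = P(L|A)·P(A) + P(L|B)·P(B) + P(L|C)·P(C) + P(L|D)·P(D) + P(L|E)·P(E)
      = 0.209·0.174 + 0.059·0.117 + 0.228·0.05 + 0.153·0.072 + 0.096·0.587
      = 0.036366 + 0.006903 + 0.0114 + 0.011016 + 0.056352 = 0.122037

P(L) ≈ 0.1220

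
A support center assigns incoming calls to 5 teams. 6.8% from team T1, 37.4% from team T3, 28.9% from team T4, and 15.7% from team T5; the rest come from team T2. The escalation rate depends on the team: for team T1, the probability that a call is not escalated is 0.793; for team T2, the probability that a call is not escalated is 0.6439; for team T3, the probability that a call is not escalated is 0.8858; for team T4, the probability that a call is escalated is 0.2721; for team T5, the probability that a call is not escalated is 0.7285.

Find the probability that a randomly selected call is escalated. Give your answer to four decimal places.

0.2179

P(T2) = 1 − (0.068 + 0.374 + 0.289 + 0.157) = 0.112.
P(E|T1) = 1 − 0.793 = 0.207.
P(E|T2) = 1 − 0.6439 = 0.3561.
P(E|T3) = 1 − 0.8858 = 0.1142.
P(E|T5) = 1 − 0.7285 = 0.2715.
Summing over the partition,
P(E) = P(E|T1)·P(T1) + P(E|T2)·P(T2) + P(E|T3)·P(T3) + P(E|T4)·P(T4) + P(E|T5)·P(T5)
      = 0.207·0.068 + 0.3561·0.112 + 0.1142·0.374 + 0.2721·0.289 + 0.2715·0.157
      = 0.014076 + 0.0398832 + 0.0427108 + 0.0786369 + 0.0426255 = 0.2179324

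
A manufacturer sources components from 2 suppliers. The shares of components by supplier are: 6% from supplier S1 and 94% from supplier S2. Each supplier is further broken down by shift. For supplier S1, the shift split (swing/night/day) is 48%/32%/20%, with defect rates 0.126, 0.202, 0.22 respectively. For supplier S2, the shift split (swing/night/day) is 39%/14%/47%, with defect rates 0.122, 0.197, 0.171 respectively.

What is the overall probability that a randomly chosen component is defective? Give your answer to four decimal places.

P(D|S1) = 0.48·0.126 + 0.32·0.202 + 0.2·0.22 = 0.06048 + 0.06464 + 0.044 = 0.16912
P(D|S2) = 0.39·0.122 + 0.14·0.197 + 0.47·0.171 = 0.04758 + 0.02758 + 0.08037 = 0.15553
By total probability over the outer partition,
P(D) = 0.06·0.16912 + 0.94·0.15553
      = 0.0101472 + 0.1461982 = 0.1563454

0.1563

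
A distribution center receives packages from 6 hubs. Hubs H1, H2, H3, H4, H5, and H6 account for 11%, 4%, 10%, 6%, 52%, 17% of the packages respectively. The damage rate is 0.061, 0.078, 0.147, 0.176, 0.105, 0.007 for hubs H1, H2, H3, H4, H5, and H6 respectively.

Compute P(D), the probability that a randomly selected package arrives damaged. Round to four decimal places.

By the law of total probability,
P(D) = P(D|H1)·P(H1) + P(D|H2)·P(H2) + P(D|H3)·P(H3) + P(D|H4)·P(H4) + P(D|H5)·P(H5) + P(D|H6)·P(H6)
      = 0.061·0.11 + 0.078·0.04 + 0.147·0.1 + 0.176·0.06 + 0.105·0.52 + 0.007·0.17
      = 0.00671 + 0.00312 + 0.0147 + 0.01056 + 0.0546 + 0.00119 = 0.09088

P(D) ≈ 0.0909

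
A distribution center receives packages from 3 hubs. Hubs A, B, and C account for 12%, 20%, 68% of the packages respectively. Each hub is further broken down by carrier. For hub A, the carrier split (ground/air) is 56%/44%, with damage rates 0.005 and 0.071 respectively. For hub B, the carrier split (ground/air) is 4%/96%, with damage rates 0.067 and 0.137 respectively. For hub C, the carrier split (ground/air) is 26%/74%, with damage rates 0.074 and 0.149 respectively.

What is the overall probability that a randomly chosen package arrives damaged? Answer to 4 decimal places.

P(D) ≈ 0.1190

P(D|A) = 0.56·0.005 + 0.44·0.071 = 0.0028 + 0.03124 = 0.03404
P(D|B) = 0.04·0.067 + 0.96·0.137 = 0.00268 + 0.13152 = 0.1342
P(D|C) = 0.26·0.074 + 0.74·0.149 = 0.01924 + 0.11026 = 0.1295
Then overall,
P(D) = 0.12·0.03404 + 0.2·0.1342 + 0.68·0.1295
      = 0.0040848 + 0.02684 + 0.08806 = 0.1189848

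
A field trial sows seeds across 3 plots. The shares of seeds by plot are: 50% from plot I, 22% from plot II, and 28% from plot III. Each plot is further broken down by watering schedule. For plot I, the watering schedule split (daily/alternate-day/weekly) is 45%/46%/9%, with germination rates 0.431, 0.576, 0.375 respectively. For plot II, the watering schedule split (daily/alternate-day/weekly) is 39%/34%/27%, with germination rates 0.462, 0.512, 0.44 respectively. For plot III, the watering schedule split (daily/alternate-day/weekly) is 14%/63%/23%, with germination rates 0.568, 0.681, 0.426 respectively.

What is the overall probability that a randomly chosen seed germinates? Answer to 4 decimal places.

P(G|I) = 0.45·0.431 + 0.46·0.576 + 0.09·0.375 = 0.19395 + 0.26496 + 0.03375 = 0.49266
P(G|II) = 0.39·0.462 + 0.34·0.512 + 0.27·0.44 = 0.18018 + 0.17408 + 0.1188 = 0.47306
P(G|III) = 0.14·0.568 + 0.63·0.681 + 0.23·0.426 = 0.07952 + 0.42903 + 0.09798 = 0.60653
Then overall,
P(G) = 0.5·0.49266 + 0.22·0.47306 + 0.28·0.60653
      = 0.24633 + 0.1040732 + 0.1698284 = 0.5202316

P(G) ≈ 0.5202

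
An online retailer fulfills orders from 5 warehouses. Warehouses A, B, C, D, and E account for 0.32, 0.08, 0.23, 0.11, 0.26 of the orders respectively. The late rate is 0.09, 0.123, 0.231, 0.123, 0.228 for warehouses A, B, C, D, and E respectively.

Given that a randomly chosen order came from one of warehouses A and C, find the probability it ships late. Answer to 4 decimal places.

0.1490

Let S = {A, C}.
P(S) = 0.32 + 0.23 = 0.55.
P(L ∩ S) = 0.09·0.32 + 0.231·0.23 = 0.0288 + 0.05313 = 0.08193.
P(L | S) = 0.08193 / 0.55 = 0.148964…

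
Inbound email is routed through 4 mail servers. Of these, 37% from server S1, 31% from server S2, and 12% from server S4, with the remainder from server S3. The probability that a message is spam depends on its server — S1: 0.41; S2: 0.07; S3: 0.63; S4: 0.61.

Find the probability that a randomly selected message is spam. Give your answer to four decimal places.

P(S3) = 1 − (0.37 + 0.31 + 0.12) = 0.2.
By the law of total probability,
P(S) = P(S|S1)·P(S1) + P(S|S2)·P(S2) + P(S|S3)·P(S3) + P(S|S4)·P(S4)
      = 0.41·0.37 + 0.07·0.31 + 0.63·0.2 + 0.61·0.12
      = 0.1517 + 0.0217 + 0.126 + 0.0732 = 0.3726

0.3726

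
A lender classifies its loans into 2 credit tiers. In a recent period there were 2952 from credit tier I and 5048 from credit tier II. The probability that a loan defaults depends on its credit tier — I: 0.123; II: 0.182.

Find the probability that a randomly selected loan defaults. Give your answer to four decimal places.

Total: 2952 + 5048 = 8000.
P(I) = 2952/8000 = 0.369. P(II) = 5048/8000 = 0.631.
P(D) = P(D|I)·P(I) + P(D|II)·P(II)
      = 0.123·0.369 + 0.182·0.631
      = 0.045387 + 0.114842 = 0.160229

P(D) ≈ 0.1602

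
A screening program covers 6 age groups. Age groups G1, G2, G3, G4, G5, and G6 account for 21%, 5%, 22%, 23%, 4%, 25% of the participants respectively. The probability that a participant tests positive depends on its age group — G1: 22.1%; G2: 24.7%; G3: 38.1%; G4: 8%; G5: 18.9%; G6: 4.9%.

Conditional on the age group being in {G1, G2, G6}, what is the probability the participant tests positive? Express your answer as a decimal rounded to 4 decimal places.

P(T|S) ≈ 0.1392

Let S = {G1, G2, G6}.
P(S) = 0.21 + 0.05 + 0.25 = 0.51.
P(T ∩ S) = 0.221·0.21 + 0.247·0.05 + 0.049·0.25 = 0.04641 + 0.01235 + 0.01225 = 0.07101.
P(T | S) = 0.07101 / 0.51 = 0.139235…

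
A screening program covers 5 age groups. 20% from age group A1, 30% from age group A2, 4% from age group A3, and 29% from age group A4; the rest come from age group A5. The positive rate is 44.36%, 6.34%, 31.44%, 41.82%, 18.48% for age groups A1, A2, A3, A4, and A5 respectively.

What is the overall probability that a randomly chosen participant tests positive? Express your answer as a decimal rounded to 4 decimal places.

P(T) ≈ 0.2730

P(A5) = 1 − (0.2 + 0.3 + 0.04 + 0.29) = 0.17.
P(T) = P(T|A1)·P(A1) + P(T|A2)·P(A2) + P(T|A3)·P(A3) + P(T|A4)·P(A4) + P(T|A5)·P(A5)
      = 0.4436·0.2 + 0.0634·0.3 + 0.3144·0.04 + 0.4182·0.29 + 0.1848·0.17
      = 0.08872 + 0.01902 + 0.012576 + 0.121278 + 0.031416 = 0.27301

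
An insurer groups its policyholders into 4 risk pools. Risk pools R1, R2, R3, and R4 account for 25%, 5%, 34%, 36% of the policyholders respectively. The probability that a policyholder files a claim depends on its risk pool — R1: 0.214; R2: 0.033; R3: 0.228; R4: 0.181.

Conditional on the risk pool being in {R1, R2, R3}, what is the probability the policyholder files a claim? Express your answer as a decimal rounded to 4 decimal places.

P(C|S) ≈ 0.2073

Let S = {R1, R2, R3}.
P(S) = 0.25 + 0.05 + 0.34 = 0.64.
P(C ∩ S) = 0.214·0.25 + 0.033·0.05 + 0.228·0.34 = 0.0535 + 0.00165 + 0.07752 = 0.13267.
P(C | S) = 0.13267 / 0.64 = 0.207297…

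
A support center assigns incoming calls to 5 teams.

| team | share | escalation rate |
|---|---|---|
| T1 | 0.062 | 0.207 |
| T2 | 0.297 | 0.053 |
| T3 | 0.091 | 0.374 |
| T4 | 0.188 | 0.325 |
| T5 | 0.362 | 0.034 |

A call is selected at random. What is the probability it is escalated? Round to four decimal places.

P(E) ≈ 0.1360

P(E) = P(E|T1)·P(T1) + P(E|T2)·P(T2) + P(E|T3)·P(T3) + P(E|T4)·P(T4) + P(E|T5)·P(T5)
      = 0.207·0.062 + 0.053·0.297 + 0.374·0.091 + 0.325·0.188 + 0.034·0.362
      = 0.012834 + 0.015741 + 0.034034 + 0.0611 + 0.012308 = 0.136017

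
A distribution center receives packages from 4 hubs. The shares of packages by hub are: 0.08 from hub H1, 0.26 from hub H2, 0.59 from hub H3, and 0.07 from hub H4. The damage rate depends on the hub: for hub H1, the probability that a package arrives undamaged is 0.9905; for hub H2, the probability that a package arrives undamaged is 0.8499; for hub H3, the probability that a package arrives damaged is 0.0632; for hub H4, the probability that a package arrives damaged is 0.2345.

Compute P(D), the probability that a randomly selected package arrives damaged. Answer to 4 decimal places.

P(D|H1) = 1 − 0.9905 = 0.0095.
P(D|H2) = 1 − 0.8499 = 0.1501.
Using total probability over the partition,
P(D) = P(D|H1)·P(H1) + P(D|H2)·P(H2) + P(D|H3)·P(H3) + P(D|H4)·P(H4)
      = 0.0095·0.08 + 0.1501·0.26 + 0.0632·0.59 + 0.2345·0.07
      = 0.00076 + 0.039026 + 0.037288 + 0.016415 = 0.093489

0.0935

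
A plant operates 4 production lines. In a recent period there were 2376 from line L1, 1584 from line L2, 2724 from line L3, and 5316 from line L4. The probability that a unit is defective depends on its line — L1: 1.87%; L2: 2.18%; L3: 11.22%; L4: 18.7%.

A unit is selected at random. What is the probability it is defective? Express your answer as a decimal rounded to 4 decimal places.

0.1149

Total: 2376 + 1584 + 2724 + 5316 = 12000.
P(L1) = 2376/12000 = 0.198. P(L2) = 1584/12000 = 0.132. P(L3) = 2724/12000 = 0.227. P(L4) = 5316/12000 = 0.443.
Using total probability over the partition,
P(D) = P(D|L1)·P(L1) + P(D|L2)·P(L2) + P(D|L3)·P(L3) + P(D|L4)·P(L4)
      = 0.0187·0.198 + 0.0218·0.132 + 0.1122·0.227 + 0.187·0.443
      = 0.0037026 + 0.0028776 + 0.0254694 + 0.082841 = 0.1148906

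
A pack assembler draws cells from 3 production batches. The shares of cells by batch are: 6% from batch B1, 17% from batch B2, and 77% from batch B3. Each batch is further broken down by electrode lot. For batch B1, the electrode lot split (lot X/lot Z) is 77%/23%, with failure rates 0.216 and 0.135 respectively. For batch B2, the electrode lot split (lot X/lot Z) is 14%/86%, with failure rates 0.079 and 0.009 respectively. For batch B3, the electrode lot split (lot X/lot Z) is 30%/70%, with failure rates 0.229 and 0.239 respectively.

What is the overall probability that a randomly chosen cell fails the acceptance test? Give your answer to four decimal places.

0.1968

P(F|B1) = 0.77·0.216 + 0.23·0.135 = 0.16632 + 0.03105 = 0.19737
P(F|B2) = 0.14·0.079 + 0.86·0.009 = 0.01106 + 0.00774 = 0.0188
P(F|B3) = 0.3·0.229 + 0.7·0.239 = 0.0687 + 0.1673 = 0.236
Then overall,
P(F) = 0.06·0.19737 + 0.17·0.0188 + 0.77·0.236
      = 0.0118422 + 0.003196 + 0.18172 = 0.1967582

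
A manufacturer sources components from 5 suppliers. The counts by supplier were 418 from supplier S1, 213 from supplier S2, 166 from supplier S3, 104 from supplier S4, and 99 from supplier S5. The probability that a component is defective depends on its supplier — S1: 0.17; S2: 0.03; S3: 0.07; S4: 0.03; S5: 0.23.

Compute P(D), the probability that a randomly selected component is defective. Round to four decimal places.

P(D) ≈ 0.1150

Total: 418 + 213 + 166 + 104 + 99 = 1000.
P(S1) = 418/1000 = 0.418. P(S2) = 213/1000 = 0.213. P(S3) = 166/1000 = 0.166. P(S4) = 104/1000 = 0.104. P(S5) = 99/1000 = 0.099.
P(D) = P(D|S1)·P(S1) + P(D|S2)·P(S2) + P(D|S3)·P(S3) + P(D|S4)·P(S4) + P(D|S5)·P(S5)
      = 0.17·0.418 + 0.03·0.213 + 0.07·0.166 + 0.03·0.104 + 0.23·0.099
      = 0.07106 + 0.00639 + 0.01162 + 0.00312 + 0.02277 = 0.11496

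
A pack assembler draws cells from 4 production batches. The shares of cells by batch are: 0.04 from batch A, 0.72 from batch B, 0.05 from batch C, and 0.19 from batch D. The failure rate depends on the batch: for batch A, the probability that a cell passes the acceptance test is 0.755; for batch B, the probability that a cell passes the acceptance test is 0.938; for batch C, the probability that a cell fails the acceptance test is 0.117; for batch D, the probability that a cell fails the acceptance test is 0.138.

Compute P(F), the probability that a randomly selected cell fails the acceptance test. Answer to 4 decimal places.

P(F|A) = 1 − 0.755 = 0.245.
P(F|B) = 1 − 0.938 = 0.062.
P(F) = P(F|A)·P(A) + P(F|B)·P(B) + P(F|C)·P(C) + P(F|D)·P(D)
      = 0.245·0.04 + 0.062·0.72 + 0.117·0.05 + 0.138·0.19
      = 0.0098 + 0.04464 + 0.00585 + 0.02622 = 0.08651

0.0865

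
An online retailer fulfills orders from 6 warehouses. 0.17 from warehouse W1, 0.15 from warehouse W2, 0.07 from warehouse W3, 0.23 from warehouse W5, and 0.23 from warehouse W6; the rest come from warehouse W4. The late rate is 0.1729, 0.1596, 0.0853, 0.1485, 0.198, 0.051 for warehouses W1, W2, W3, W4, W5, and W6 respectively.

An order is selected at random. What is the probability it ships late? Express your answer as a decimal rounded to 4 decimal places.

P(W4) = 1 − (0.17 + 0.15 + 0.07 + 0.23 + 0.23) = 0.15.
By the law of total probability,
P(L) = P(L|W1)·P(W1) + P(L|W2)·P(W2) + P(L|W3)·P(W3) + P(L|W4)·P(W4) + P(L|W5)·P(W5) + P(L|W6)·P(W6)
      = 0.1729·0.17 + 0.1596·0.15 + 0.0853·0.07 + 0.1485·0.15 + 0.198·0.23 + 0.051·0.23
      = 0.029393 + 0.02394 + 0.005971 + 0.022275 + 0.04554 + 0.01173 = 0.138849

0.1388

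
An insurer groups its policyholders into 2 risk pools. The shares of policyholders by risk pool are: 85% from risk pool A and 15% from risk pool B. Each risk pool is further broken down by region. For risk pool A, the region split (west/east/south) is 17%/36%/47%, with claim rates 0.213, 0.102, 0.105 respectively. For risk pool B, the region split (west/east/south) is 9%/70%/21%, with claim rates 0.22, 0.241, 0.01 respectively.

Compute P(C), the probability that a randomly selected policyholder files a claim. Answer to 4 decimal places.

P(C) ≈ 0.1325

P(C|A) = 0.17·0.213 + 0.36·0.102 + 0.47·0.105 = 0.03621 + 0.03672 + 0.04935 = 0.12228
P(C|B) = 0.09·0.22 + 0.7·0.241 + 0.21·0.01 = 0.0198 + 0.1687 + 0.0021 = 0.1906
Then overall,
P(C) = 0.85·0.12228 + 0.15·0.1906
      = 0.103938 + 0.02859 = 0.132528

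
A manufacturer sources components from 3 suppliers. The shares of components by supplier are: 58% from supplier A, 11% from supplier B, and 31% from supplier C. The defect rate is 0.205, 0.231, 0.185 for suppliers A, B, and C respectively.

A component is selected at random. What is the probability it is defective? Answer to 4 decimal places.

P(D) = P(D|A)·P(A) + P(D|B)·P(B) + P(D|C)·P(C)
      = 0.205·0.58 + 0.231·0.11 + 0.185·0.31
      = 0.1189 + 0.02541 + 0.05735 = 0.20166

P(D) ≈ 0.2017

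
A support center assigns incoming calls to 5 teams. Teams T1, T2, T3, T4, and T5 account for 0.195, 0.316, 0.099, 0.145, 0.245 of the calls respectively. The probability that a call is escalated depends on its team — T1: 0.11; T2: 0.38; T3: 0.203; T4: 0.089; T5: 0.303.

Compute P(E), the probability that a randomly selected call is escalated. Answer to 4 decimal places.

0.2488

P(E) = P(E|T1)·P(T1) + P(E|T2)·P(T2) + P(E|T3)·P(T3) + P(E|T4)·P(T4) + P(E|T5)·P(T5)
      = 0.11·0.195 + 0.38·0.316 + 0.203·0.099 + 0.089·0.145 + 0.303·0.245
      = 0.02145 + 0.12008 + 0.020097 + 0.012905 + 0.074235 = 0.248767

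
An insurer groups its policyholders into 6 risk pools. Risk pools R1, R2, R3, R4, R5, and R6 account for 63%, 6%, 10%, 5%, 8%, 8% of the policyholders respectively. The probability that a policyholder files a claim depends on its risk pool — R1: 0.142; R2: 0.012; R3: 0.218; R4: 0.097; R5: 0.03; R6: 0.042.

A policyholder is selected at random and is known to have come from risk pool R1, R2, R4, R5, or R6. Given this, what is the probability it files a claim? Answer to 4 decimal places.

Let S = {R1, R2, R4, R5, R6}.
P(S) = 0.63 + 0.06 + 0.05 + 0.08 + 0.08 = 0.9.
P(C ∩ S) = 0.142·0.63 + 0.012·0.06 + 0.097·0.05 + 0.03·0.08 + 0.042·0.08 = 0.08946 + 0.00072 + 0.00485 + 0.0024 + 0.00336 = 0.10079.
P(C | S) = 0.10079 / 0.9 = 0.111989…

P(C|S) ≈ 0.1120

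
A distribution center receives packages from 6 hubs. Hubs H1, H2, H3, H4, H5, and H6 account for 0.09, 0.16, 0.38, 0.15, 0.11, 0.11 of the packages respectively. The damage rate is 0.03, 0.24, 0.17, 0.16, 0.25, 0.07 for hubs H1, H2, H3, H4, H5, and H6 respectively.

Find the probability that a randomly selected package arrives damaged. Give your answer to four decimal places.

Summing over the partition,
P(D) = P(D|H1)·P(H1) + P(D|H2)·P(H2) + P(D|H3)·P(H3) + P(D|H4)·P(H4) + P(D|H5)·P(H5) + P(D|H6)·P(H6)
      = 0.03·0.09 + 0.24·0.16 + 0.17·0.38 + 0.16·0.15 + 0.25·0.11 + 0.07·0.11
      = 0.0027 + 0.0384 + 0.0646 + 0.024 + 0.0275 + 0.0077 = 0.1649

P(D) ≈ 0.1649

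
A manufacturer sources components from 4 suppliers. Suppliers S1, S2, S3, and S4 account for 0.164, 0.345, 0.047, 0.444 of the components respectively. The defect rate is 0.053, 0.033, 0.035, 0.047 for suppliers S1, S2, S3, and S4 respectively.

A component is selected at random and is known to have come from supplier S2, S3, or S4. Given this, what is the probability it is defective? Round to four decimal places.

Let S = {S2, S3, S4}.
P(S) = 0.345 + 0.047 + 0.444 = 0.836.
P(D ∩ S) = 0.033·0.345 + 0.035·0.047 + 0.047·0.444 = 0.011385 + 0.001645 + 0.020868 = 0.033898.
P(D | S) = 0.033898 / 0.836 = 0.040548…

P(D|S) ≈ 0.0405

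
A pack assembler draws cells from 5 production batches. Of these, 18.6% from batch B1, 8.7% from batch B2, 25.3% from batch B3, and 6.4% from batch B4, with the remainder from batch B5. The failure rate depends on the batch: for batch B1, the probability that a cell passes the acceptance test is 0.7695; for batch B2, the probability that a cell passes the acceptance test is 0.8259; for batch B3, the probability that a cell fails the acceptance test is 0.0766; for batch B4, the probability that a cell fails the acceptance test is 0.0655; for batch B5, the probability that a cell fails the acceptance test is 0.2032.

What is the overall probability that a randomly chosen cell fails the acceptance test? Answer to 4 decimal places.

P(B5) = 1 − (0.186 + 0.087 + 0.253 + 0.064) = 0.41.
P(F|B1) = 1 − 0.7695 = 0.2305.
P(F|B2) = 1 − 0.8259 = 0.1741.
P(F) = P(F|B1)·P(B1) + P(F|B2)·P(B2) + P(F|B3)·P(B3) + P(F|B4)·P(B4) + P(F|B5)·P(B5)
      = 0.2305·0.186 + 0.1741·0.087 + 0.0766·0.253 + 0.0655·0.064 + 0.2032·0.41
      = 0.042873 + 0.0151467 + 0.0193798 + 0.004192 + 0.083312 = 0.1649035

P(F) ≈ 0.1649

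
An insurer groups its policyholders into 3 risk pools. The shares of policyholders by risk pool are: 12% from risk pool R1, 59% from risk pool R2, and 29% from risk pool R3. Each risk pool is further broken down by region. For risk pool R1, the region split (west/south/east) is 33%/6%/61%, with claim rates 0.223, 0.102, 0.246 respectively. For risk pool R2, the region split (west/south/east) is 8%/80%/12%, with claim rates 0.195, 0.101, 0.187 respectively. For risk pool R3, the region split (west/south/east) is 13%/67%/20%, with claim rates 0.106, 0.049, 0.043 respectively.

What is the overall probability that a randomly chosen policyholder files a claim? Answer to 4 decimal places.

0.1137

P(C|R1) = 0.33·0.223 + 0.06·0.102 + 0.61·0.246 = 0.07359 + 0.00612 + 0.15006 = 0.22977
P(C|R2) = 0.08·0.195 + 0.8·0.101 + 0.12·0.187 = 0.0156 + 0.0808 + 0.02244 = 0.11884
P(C|R3) = 0.13·0.106 + 0.67·0.049 + 0.2·0.043 = 0.01378 + 0.03283 + 0.0086 = 0.05521
By total probability over the outer partition,
P(C) = 0.12·0.22977 + 0.59·0.11884 + 0.29·0.05521
      = 0.0275724 + 0.0701156 + 0.0160109 = 0.1136989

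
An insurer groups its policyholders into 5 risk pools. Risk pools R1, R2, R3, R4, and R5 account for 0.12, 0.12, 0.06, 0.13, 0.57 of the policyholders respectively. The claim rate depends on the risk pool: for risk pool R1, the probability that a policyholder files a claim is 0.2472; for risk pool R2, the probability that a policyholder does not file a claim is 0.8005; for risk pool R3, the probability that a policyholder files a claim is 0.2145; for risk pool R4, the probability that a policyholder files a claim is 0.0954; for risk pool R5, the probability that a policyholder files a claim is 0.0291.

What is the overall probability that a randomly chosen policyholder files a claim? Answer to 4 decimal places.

P(C|R2) = 1 − 0.8005 = 0.1995.
P(C) = P(C|R1)·P(R1) + P(C|R2)·P(R2) + P(C|R3)·P(R3) + P(C|R4)·P(R4) + P(C|R5)·P(R5)
      = 0.2472·0.12 + 0.1995·0.12 + 0.2145·0.06 + 0.0954·0.13 + 0.0291·0.57
      = 0.029664 + 0.02394 + 0.01287 + 0.012402 + 0.016587 = 0.095463

P(C) ≈ 0.0955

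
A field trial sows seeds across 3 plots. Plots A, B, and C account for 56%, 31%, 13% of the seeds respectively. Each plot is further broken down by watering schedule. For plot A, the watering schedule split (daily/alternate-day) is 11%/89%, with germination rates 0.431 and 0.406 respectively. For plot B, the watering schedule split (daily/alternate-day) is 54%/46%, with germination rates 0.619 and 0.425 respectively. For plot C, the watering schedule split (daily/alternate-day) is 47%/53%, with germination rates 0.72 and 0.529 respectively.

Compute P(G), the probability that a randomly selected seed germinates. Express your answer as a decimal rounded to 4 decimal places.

P(G|A) = 0.11·0.431 + 0.89·0.406 = 0.04741 + 0.36134 = 0.40875
P(G|B) = 0.54·0.619 + 0.46·0.425 = 0.33426 + 0.1955 = 0.52976
P(G|C) = 0.47·0.72 + 0.53·0.529 = 0.3384 + 0.28037 = 0.61877
Then overall,
P(G) = 0.56·0.40875 + 0.31·0.52976 + 0.13·0.61877
      = 0.2289 + 0.1642256 + 0.0804401 = 0.4735657

P(G) ≈ 0.4736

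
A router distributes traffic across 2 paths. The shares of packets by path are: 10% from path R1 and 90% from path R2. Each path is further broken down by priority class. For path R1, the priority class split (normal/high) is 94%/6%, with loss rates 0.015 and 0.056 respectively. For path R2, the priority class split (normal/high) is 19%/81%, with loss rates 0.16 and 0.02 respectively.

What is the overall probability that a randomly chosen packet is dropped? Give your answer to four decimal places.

P(L|R1) = 0.94·0.015 + 0.06·0.056 = 0.0141 + 0.00336 = 0.01746
P(L|R2) = 0.19·0.16 + 0.81·0.02 = 0.0304 + 0.0162 = 0.0466
Then overall,
P(L) = 0.1·0.01746 + 0.9·0.0466
      = 0.001746 + 0.04194 = 0.043686

0.0437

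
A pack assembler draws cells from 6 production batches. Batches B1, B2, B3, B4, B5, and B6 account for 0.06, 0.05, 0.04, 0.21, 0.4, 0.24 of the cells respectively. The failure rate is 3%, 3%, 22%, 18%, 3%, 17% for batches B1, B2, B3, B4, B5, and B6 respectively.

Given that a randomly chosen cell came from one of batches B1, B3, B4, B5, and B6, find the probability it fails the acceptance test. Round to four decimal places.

Let S = {B1, B3, B4, B5, B6}.
P(S) = 0.06 + 0.04 + 0.21 + 0.4 + 0.24 = 0.95.
P(F ∩ S) = 0.03·0.06 + 0.22·0.04 + 0.18·0.21 + 0.03·0.4 + 0.17·0.24 = 0.0018 + 0.0088 + 0.0378 + 0.012 + 0.0408 = 0.1012.
P(F | S) = 0.1012 / 0.95 = 0.106526…

0.1065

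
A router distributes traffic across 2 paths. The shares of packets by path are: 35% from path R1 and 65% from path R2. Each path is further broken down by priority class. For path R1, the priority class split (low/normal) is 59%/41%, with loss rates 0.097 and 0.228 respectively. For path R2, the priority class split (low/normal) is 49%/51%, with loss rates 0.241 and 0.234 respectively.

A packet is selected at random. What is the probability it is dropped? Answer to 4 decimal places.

P(L) ≈ 0.2071

P(L|R1) = 0.59·0.097 + 0.41·0.228 = 0.05723 + 0.09348 = 0.15071
P(L|R2) = 0.49·0.241 + 0.51·0.234 = 0.11809 + 0.11934 = 0.23743
By total probability over the outer partition,
P(L) = 0.35·0.15071 + 0.65·0.23743
      = 0.0527485 + 0.1543295 = 0.207078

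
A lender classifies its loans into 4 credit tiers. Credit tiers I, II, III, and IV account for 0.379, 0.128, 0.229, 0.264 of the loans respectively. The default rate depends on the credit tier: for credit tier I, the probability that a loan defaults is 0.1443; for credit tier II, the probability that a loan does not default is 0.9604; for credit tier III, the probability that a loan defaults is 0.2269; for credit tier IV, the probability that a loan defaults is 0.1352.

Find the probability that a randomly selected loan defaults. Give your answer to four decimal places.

P(D) ≈ 0.1474

P(D|II) = 1 − 0.9604 = 0.0396.
P(D) = P(D|I)·P(I) + P(D|II)·P(II) + P(D|III)·P(III) + P(D|IV)·P(IV)
      = 0.1443·0.379 + 0.0396·0.128 + 0.2269·0.229 + 0.1352·0.264
      = 0.0546897 + 0.0050688 + 0.0519601 + 0.0356928 = 0.1474114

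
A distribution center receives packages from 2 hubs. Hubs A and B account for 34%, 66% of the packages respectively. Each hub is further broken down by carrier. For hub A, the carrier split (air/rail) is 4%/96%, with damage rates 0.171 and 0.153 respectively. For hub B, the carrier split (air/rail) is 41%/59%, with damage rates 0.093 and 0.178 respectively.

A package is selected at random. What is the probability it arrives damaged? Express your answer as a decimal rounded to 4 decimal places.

0.1467

P(D|A) = 0.04·0.171 + 0.96·0.153 = 0.00684 + 0.14688 = 0.15372
P(D|B) = 0.41·0.093 + 0.59·0.178 = 0.03813 + 0.10502 = 0.14315
By total probability over the outer partition,
P(D) = 0.34·0.15372 + 0.66·0.14315
      = 0.0522648 + 0.094479 = 0.1467438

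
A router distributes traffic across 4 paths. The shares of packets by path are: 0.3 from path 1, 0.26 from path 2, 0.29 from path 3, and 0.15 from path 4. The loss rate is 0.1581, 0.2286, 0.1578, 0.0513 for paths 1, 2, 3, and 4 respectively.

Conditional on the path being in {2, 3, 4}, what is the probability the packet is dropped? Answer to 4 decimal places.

0.1613

Let S = {2, 3, 4}.
P(S) = 0.26 + 0.29 + 0.15 = 0.7.
P(L ∩ S) = 0.2286·0.26 + 0.1578·0.29 + 0.0513·0.15 = 0.059436 + 0.045762 + 0.007695 = 0.112893.
P(L | S) = 0.112893 / 0.7 = 0.161276…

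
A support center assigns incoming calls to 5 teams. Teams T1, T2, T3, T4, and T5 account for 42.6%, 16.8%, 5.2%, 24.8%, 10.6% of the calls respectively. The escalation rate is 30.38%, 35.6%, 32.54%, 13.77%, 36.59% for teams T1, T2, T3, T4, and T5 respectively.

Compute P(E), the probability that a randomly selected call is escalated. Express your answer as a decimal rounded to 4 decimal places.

P(E) = P(E|T1)·P(T1) + P(E|T2)·P(T2) + P(E|T3)·P(T3) + P(E|T4)·P(T4) + P(E|T5)·P(T5)
      = 0.3038·0.426 + 0.356·0.168 + 0.3254·0.052 + 0.1377·0.248 + 0.3659·0.106
      = 0.1294188 + 0.059808 + 0.0169208 + 0.0341496 + 0.0387854 = 0.2790826

P(E) ≈ 0.2791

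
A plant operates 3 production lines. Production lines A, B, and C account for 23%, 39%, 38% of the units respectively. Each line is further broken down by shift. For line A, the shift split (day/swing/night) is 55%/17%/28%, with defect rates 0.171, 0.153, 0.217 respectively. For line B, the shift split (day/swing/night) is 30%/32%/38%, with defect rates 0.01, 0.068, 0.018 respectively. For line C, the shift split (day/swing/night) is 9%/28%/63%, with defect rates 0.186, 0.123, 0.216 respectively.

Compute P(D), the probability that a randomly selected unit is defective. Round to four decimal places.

0.1251

P(D|A) = 0.55·0.171 + 0.17·0.153 + 0.28·0.217 = 0.09405 + 0.02601 + 0.06076 = 0.18082
P(D|B) = 0.3·0.01 + 0.32·0.068 + 0.38·0.018 = 0.003 + 0.02176 + 0.00684 = 0.0316
P(D|C) = 0.09·0.186 + 0.28·0.123 + 0.63·0.216 = 0.01674 + 0.03444 + 0.13608 = 0.18726
Then overall,
P(D) = 0.23·0.18082 + 0.39·0.0316 + 0.38·0.18726
      = 0.0415886 + 0.012324 + 0.0711588 = 0.1250714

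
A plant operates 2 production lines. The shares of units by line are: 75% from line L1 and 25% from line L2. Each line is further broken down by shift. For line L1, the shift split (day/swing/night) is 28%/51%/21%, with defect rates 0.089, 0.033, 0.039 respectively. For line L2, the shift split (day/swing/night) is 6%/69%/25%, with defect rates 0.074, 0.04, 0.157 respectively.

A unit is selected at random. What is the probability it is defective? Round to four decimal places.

P(D|L1) = 0.28·0.089 + 0.51·0.033 + 0.21·0.039 = 0.02492 + 0.01683 + 0.00819 = 0.04994
P(D|L2) = 0.06·0.074 + 0.69·0.04 + 0.25·0.157 = 0.00444 + 0.0276 + 0.03925 = 0.07129
Then overall,
P(D) = 0.75·0.04994 + 0.25·0.07129
      = 0.037455 + 0.0178225 = 0.0552775

P(D) ≈ 0.0553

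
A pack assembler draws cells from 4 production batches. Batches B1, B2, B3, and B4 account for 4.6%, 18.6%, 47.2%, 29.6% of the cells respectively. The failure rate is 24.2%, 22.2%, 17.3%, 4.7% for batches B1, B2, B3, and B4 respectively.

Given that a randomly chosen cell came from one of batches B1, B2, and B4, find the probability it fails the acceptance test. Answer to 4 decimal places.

Let S = {B1, B2, B4}.
P(S) = 0.046 + 0.186 + 0.296 = 0.528.
P(F ∩ S) = 0.242·0.046 + 0.222·0.186 + 0.047·0.296 = 0.011132 + 0.041292 + 0.013912 = 0.066336.
P(F | S) = 0.066336 / 0.528 = 0.125636…

P(F|S) ≈ 0.1256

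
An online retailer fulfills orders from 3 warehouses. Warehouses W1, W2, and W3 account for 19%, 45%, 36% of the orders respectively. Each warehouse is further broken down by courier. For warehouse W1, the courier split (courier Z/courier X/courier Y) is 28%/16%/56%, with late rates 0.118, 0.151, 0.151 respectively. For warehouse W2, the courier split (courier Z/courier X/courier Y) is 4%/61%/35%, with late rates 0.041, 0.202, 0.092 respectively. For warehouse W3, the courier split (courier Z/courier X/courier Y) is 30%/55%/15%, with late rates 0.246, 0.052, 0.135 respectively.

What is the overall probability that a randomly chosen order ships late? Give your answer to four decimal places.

P(L) ≈ 0.1418

P(L|W1) = 0.28·0.118 + 0.16·0.151 + 0.56·0.151 = 0.03304 + 0.02416 + 0.08456 = 0.14176
P(L|W2) = 0.04·0.041 + 0.61·0.202 + 0.35·0.092 = 0.00164 + 0.12322 + 0.0322 = 0.15706
P(L|W3) = 0.3·0.246 + 0.55·0.052 + 0.15·0.135 = 0.0738 + 0.0286 + 0.02025 = 0.12265
Then overall,
P(L) = 0.19·0.14176 + 0.45·0.15706 + 0.36·0.12265
      = 0.0269344 + 0.070677 + 0.044154 = 0.1417654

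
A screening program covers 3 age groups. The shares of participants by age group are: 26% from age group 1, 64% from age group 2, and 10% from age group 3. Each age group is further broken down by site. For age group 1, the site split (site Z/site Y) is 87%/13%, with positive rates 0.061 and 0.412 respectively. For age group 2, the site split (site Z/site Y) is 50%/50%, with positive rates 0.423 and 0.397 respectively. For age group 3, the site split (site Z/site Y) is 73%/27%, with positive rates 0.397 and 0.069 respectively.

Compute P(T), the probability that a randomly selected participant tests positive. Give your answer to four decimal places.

P(T) ≈ 0.3210

P(T|1) = 0.87·0.061 + 0.13·0.412 = 0.05307 + 0.05356 = 0.10663
P(T|2) = 0.5·0.423 + 0.5·0.397 = 0.2115 + 0.1985 = 0.41
P(T|3) = 0.73·0.397 + 0.27·0.069 = 0.28981 + 0.01863 = 0.30844
By total probability over the outer partition,
P(T) = 0.26·0.10663 + 0.64·0.41 + 0.1·0.30844
      = 0.0277238 + 0.2624 + 0.030844 = 0.3209678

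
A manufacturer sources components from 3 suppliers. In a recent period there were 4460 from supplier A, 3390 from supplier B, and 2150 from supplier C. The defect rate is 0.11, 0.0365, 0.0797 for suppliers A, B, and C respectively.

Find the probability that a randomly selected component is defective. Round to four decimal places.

0.0786

Total: 4460 + 3390 + 2150 = 10000.
P(A) = 4460/10000 = 0.446. P(B) = 3390/10000 = 0.339. P(C) = 2150/10000 = 0.215.
By the law of total probability,
P(D) = P(D|A)·P(A) + P(D|B)·P(B) + P(D|C)·P(C)
      = 0.11·0.446 + 0.0365·0.339 + 0.0797·0.215
      = 0.04906 + 0.0123735 + 0.0171355 = 0.078569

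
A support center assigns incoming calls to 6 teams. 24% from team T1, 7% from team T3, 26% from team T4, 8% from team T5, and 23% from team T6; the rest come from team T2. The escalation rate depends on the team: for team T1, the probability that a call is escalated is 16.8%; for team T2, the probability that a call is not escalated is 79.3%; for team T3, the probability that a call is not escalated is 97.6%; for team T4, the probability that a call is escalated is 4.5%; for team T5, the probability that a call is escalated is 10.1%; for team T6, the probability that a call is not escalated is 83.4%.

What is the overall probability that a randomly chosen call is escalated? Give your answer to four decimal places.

P(T2) = 1 − (0.24 + 0.07 + 0.26 + 0.08 + 0.23) = 0.12.
P(E|T2) = 1 − 0.793 = 0.207.
P(E|T3) = 1 − 0.976 = 0.024.
P(E|T6) = 1 − 0.834 = 0.166.
Summing over the partition,
P(E) = P(E|T1)·P(T1) + P(E|T2)·P(T2) + P(E|T3)·P(T3) + P(E|T4)·P(T4) + P(E|T5)·P(T5) + P(E|T6)·P(T6)
      = 0.168·0.24 + 0.207·0.12 + 0.024·0.07 + 0.045·0.26 + 0.101·0.08 + 0.166·0.23
      = 0.04032 + 0.02484 + 0.00168 + 0.0117 + 0.00808 + 0.03818 = 0.1248

0.1248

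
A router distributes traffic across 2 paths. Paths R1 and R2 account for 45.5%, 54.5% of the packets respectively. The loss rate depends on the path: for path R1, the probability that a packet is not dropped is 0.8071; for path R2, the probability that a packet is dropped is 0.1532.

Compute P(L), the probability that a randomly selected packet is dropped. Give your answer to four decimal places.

P(L|R1) = 1 − 0.8071 = 0.1929.
P(L) = P(L|R1)·P(R1) + P(L|R2)·P(R2)
      = 0.1929·0.455 + 0.1532·0.545
      = 0.0877695 + 0.083494 = 0.1712635

0.1713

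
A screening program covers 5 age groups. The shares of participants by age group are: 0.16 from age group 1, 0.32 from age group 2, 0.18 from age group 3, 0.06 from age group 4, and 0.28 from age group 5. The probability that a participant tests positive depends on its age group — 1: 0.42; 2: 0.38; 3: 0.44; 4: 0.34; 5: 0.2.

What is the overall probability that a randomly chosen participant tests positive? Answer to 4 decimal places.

Summing over the partition,
P(T) = P(T|1)·P(1) + P(T|2)·P(2) + P(T|3)·P(3) + P(T|4)·P(4) + P(T|5)·P(5)
      = 0.42·0.16 + 0.38·0.32 + 0.44·0.18 + 0.34·0.06 + 0.2·0.28
      = 0.0672 + 0.1216 + 0.0792 + 0.0204 + 0.056 = 0.3444

P(T) ≈ 0.3444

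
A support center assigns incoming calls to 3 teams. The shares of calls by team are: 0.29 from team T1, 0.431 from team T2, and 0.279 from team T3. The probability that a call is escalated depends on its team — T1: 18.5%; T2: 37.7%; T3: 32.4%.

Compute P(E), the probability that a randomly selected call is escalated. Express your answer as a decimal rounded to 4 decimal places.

0.3065

Summing over the partition,
P(E) = P(E|T1)·P(T1) + P(E|T2)·P(T2) + P(E|T3)·P(T3)
      = 0.185·0.29 + 0.377·0.431 + 0.324·0.279
      = 0.05365 + 0.162487 + 0.090396 = 0.306533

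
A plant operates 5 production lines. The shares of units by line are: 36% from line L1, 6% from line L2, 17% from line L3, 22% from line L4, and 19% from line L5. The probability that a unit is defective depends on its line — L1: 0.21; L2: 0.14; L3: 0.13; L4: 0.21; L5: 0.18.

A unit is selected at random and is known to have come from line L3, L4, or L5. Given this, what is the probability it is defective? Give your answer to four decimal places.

Let S = {L3, L4, L5}.
P(S) = 0.17 + 0.22 + 0.19 = 0.58.
P(D ∩ S) = 0.13·0.17 + 0.21·0.22 + 0.18·0.19 = 0.0221 + 0.0462 + 0.0342 = 0.1025.
P(D | S) = 0.1025 / 0.58 = 0.176724…

0.1767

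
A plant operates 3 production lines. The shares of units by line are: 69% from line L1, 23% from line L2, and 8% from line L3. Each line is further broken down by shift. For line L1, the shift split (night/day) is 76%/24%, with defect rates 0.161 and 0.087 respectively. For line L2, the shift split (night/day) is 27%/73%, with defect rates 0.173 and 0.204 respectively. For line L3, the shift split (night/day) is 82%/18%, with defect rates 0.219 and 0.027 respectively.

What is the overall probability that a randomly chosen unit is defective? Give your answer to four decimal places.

P(D|L1) = 0.76·0.161 + 0.24·0.087 = 0.12236 + 0.02088 = 0.14324
P(D|L2) = 0.27·0.173 + 0.73·0.204 = 0.04671 + 0.14892 = 0.19563
P(D|L3) = 0.82·0.219 + 0.18·0.027 = 0.17958 + 0.00486 = 0.18444
By total probability over the outer partition,
P(D) = 0.69·0.14324 + 0.23·0.19563 + 0.08·0.18444
      = 0.0988356 + 0.0449949 + 0.0147552 = 0.1585857

0.1586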